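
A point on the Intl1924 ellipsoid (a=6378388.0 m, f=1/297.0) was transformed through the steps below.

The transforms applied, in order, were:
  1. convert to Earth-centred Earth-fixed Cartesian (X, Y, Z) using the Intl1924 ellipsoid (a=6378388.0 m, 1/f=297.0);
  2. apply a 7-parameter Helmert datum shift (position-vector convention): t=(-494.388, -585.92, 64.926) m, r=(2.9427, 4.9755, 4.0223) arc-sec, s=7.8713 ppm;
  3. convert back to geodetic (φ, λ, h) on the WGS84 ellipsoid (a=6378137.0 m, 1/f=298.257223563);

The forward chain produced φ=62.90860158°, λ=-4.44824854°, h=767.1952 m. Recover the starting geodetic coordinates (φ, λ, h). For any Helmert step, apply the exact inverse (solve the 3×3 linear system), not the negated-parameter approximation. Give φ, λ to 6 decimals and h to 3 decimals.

φ=62.906865°, λ=-4.435748°, h=684.936 m

start: φ=62.908602°, λ=-4.448249°, h=767.195 m
→ ECEF (a=6378137.000, f=1/298.257223563): X=2903987.8086, Y=-225909.7588, Z=5656028.9442
→ Helmert⁻¹: X=2904318.5080, Y=-225298.0095, Z=5655992.7707
→ geod (Bowring, a=6378388.000): φ=62.90686500°, λ=-4.43574800°, h=684.9360 m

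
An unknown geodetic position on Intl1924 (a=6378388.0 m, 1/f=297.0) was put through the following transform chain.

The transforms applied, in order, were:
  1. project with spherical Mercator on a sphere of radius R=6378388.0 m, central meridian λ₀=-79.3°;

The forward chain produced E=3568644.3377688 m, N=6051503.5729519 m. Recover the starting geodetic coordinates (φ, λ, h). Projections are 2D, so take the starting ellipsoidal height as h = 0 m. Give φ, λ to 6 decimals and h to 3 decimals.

start: E=3568644.3378, N=6051503.5730 m
→ merc⁻¹: φ=47.66477500°, λ=-47.24358400°

φ=47.664775°, λ=-47.243584°, h=0.000 m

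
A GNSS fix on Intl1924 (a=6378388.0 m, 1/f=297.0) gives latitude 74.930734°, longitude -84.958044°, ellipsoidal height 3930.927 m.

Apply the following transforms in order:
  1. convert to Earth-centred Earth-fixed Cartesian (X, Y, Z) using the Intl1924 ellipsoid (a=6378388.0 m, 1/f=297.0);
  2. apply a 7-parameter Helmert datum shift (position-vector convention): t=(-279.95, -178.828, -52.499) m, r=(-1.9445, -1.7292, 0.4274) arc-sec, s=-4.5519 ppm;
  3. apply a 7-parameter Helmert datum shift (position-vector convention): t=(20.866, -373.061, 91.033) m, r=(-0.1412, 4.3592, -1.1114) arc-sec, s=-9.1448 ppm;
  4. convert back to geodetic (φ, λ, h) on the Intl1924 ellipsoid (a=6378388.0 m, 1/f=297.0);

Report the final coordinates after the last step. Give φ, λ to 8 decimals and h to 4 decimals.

start: φ=74.930734°, λ=-84.958044°, h=3930.927 m
→ ECEF (a=6378388.000, f=1/297.0): X=146288.3627, Y=-1658098.4128, Z=6140704.0662
→ Helmert 7p (PV): X=145959.7028, Y=-1658211.5008, Z=6140640.4729
→ Helmert 7p (PV): X=146100.0744, Y=-1658565.9807, Z=6140673.4014
→ geod (Bowring, a=6378388.000): φ=74.92677897°, λ=-84.96591240°, h=4018.1248 m

φ=74.92677897°, λ=-84.96591240°, h=4018.1248 m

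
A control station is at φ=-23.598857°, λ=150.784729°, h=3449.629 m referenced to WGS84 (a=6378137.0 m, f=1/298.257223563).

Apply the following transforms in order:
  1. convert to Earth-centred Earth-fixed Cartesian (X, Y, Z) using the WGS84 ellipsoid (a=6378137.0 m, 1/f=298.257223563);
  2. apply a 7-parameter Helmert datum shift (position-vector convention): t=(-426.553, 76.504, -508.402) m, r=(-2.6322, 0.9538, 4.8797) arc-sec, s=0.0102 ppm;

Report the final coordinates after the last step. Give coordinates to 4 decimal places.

X=-5107244.2636 m, Y=2855769.4149 m, Z=-2539535.0836 m

start: φ=-23.598857°, λ=150.784729°, h=3449.629 m
→ ECEF (a=6378137.000, f=1/298.257223563): X=-5106738.3556, Y=2855846.0953, Z=-2539013.8258
→ Helmert 7p (PV): X=-5107244.2636, Y=2855769.4149, Z=-2539535.0836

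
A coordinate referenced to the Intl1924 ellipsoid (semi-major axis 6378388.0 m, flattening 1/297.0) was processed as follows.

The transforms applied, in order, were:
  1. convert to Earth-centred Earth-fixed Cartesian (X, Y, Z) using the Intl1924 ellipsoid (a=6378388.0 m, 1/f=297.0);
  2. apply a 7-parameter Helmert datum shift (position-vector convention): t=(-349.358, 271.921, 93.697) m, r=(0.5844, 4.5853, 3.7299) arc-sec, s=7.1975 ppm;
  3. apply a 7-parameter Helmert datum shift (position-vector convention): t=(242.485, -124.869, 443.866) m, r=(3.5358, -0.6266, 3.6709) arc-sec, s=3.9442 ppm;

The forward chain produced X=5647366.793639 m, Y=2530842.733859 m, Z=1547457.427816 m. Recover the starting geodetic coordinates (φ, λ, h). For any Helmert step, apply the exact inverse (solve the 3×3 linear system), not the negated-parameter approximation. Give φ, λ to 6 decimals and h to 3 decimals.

start: X=5647366.7936, Y=2530842.7339, Z=1547457.4278 m
→ Helmert⁻¹: X=5647151.7769, Y=2530883.6356, Z=1546946.9204
→ Helmert⁻¹: X=5647471.8573, Y=2530495.7600, Z=1546960.4647
→ geod (Bowring, a=6378388.000): φ=14.12601600°, λ=24.13599900°, h=1786.4570 m

φ=14.126016°, λ=24.135999°, h=1786.457 m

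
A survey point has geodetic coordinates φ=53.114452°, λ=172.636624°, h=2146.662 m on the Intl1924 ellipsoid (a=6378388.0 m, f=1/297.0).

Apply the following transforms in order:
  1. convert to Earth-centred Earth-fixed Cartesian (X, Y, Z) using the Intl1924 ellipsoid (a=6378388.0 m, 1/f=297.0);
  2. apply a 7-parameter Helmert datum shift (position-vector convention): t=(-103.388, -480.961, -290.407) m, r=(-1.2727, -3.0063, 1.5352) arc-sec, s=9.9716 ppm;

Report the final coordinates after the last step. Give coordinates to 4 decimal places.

X=-3806542.4999 m, Y=491408.1888 m, Z=5079718.7650 m

start: φ=53.114452°, λ=172.636624°, h=2146.662 m
→ ECEF (a=6378388.000, f=1/297.0): X=-3806323.4540, Y=491881.2300, Z=5080017.0287
→ Helmert 7p (PV): X=-3806542.4999, Y=491408.1888, Z=5079718.7650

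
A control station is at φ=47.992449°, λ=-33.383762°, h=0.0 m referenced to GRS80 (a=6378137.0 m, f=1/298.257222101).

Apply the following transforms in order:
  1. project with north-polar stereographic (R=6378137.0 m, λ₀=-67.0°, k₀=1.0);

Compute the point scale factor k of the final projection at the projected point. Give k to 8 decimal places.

1.14740965

start: φ=47.992449°, λ=-33.383762°, h=0.000 m
→ into stereo (λ₀=-67.0°): φ=47.99244900°, λ−λ₀=33.61623800°
scale k = 1.14740965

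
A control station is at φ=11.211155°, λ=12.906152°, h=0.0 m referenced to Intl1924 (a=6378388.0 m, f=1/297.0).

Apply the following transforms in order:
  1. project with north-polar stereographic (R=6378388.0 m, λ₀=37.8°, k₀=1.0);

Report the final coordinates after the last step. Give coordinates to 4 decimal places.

E=-4409942.1620 m, N=-9503078.8335 m

start: φ=11.211155°, λ=12.906152°, h=0.000 m
→ stereo (R=6378388.0, λ₀=37.8°): E=-4409942.1620, N=-9503078.8335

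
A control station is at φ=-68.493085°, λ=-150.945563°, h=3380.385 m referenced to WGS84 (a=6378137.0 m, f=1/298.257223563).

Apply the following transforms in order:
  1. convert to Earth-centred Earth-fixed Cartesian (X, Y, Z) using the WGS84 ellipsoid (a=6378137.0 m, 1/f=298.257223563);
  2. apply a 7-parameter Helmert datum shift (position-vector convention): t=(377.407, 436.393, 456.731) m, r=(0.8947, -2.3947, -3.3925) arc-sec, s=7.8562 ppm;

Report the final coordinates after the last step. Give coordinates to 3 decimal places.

start: φ=-68.493085°, λ=-150.945563°, h=3380.385 m
→ ECEF (a=6378137.000, f=1/298.257223563): X=-2051086.5498, Y=-1139484.6996, Z=-5914621.0521
→ Helmert 7p (PV): X=-2050675.3298, Y=-1138997.8679, Z=-5914239.5432

X=-2050675.330 m, Y=-1138997.868 m, Z=-5914239.543 m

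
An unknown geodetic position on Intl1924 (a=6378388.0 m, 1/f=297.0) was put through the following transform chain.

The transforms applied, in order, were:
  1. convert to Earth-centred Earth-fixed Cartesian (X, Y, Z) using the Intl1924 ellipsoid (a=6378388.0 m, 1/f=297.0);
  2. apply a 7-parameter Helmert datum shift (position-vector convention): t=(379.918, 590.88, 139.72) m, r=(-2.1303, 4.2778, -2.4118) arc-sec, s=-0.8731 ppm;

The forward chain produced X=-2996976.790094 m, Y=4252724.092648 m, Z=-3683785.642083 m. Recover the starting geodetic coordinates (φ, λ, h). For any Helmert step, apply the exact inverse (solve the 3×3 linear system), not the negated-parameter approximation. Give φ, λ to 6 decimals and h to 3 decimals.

φ=-35.485759°, λ=125.180002°, h=3458.521 m

start: X=-2996976.7901, Y=4252724.0926, Z=-3683785.6421 m
→ Helmert⁻¹: X=-2997332.6415, Y=4252139.9259, Z=-3683946.8252
→ geod (Bowring, a=6378388.000): φ=-35.48575900°, λ=125.18000200°, h=3458.5210 m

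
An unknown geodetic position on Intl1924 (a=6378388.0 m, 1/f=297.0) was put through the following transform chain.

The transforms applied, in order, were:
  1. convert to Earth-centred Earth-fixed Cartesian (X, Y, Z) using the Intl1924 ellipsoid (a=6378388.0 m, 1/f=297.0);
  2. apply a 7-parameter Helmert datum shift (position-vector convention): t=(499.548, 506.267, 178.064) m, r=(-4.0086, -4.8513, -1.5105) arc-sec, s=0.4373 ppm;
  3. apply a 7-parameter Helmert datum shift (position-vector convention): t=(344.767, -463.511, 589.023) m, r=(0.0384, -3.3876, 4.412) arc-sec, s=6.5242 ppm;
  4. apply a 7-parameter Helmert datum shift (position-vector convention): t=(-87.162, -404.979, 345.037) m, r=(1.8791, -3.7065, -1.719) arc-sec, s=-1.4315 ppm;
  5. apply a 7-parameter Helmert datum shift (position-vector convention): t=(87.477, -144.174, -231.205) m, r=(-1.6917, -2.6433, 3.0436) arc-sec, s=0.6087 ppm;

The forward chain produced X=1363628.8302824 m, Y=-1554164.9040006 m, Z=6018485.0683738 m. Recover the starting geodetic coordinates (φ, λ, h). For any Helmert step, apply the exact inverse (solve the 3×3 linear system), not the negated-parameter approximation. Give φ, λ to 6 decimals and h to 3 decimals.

start: X=1363628.8303, Y=-1554164.9040, Z=6018485.0684 m
→ Helmert⁻¹: X=1363594.7214, Y=-1554089.2678, Z=6018682.3892
→ Helmert⁻¹: X=1363804.9305, Y=-1553620.3191, Z=6018335.6141
→ Helmert⁻¹: X=1363516.8774, Y=-1553174.7204, Z=6017685.2257
→ Helmert⁻¹: X=1363169.6408, Y=-1553787.2698, Z=6017442.2722
→ geod (Bowring, a=6378388.000): φ=71.16070300°, λ=-48.73885500°, h=3386.0440 m

φ=71.160703°, λ=-48.738855°, h=3386.044 m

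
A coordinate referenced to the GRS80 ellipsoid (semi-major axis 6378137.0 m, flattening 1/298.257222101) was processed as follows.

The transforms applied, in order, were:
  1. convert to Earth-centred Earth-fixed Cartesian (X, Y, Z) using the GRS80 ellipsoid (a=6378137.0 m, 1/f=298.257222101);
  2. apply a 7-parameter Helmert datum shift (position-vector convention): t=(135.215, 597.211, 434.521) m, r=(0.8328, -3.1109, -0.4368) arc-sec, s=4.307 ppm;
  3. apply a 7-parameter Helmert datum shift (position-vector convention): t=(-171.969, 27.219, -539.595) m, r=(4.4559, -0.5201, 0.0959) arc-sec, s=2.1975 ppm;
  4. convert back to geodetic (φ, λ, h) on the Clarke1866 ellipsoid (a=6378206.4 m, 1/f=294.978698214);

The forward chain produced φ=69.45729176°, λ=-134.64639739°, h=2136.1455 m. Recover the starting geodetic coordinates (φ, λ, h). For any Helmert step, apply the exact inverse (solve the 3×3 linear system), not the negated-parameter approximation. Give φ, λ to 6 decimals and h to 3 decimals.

φ=69.454452°, λ=-134.635275°, h=2201.306 m

start: φ=69.457292°, λ=-134.646397°, h=2136.146 m
→ ECEF (a=6378206.400, f=1/294.978698214): X=-1578027.2413, Y=-1597626.1298, Z=5951878.7138
→ Helmert⁻¹: X=-1577837.5386, Y=-1597520.5148, Z=5952443.7179
→ Helmert⁻¹: X=-1577872.8044, Y=-1598090.1528, Z=5952013.8116
→ geod (Bowring, a=6378137.000): φ=69.45445200°, λ=-134.63527500°, h=2201.3060 m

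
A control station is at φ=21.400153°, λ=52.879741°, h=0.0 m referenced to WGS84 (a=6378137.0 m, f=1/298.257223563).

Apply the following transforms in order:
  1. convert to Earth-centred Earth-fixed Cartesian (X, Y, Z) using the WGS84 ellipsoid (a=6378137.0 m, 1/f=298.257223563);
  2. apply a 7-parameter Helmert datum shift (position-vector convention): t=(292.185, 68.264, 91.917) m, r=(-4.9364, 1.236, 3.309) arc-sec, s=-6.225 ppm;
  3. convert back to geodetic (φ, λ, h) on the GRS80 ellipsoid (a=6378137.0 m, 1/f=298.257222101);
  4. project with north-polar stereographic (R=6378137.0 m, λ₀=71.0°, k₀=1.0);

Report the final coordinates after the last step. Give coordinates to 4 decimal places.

start: φ=21.400153°, λ=52.879741°, h=0.000 m
→ ECEF (a=6378137.000, f=1/298.257223563): X=3585360.1067, Y=4737213.3442, Z=2312701.3297
→ Helmert 7p (PV): X=3585567.8349, Y=4737364.9848, Z=2312643.9938
→ geod (Bowring, a=6378137.000): φ=21.39885932°, λ=52.87902618°, h=208.3775 m
→ stereo (R=6378137.0, λ₀=71.0°): E=-2706510.9997, N=-8270327.5574

E=-2706510.9997 m, N=-8270327.5574 m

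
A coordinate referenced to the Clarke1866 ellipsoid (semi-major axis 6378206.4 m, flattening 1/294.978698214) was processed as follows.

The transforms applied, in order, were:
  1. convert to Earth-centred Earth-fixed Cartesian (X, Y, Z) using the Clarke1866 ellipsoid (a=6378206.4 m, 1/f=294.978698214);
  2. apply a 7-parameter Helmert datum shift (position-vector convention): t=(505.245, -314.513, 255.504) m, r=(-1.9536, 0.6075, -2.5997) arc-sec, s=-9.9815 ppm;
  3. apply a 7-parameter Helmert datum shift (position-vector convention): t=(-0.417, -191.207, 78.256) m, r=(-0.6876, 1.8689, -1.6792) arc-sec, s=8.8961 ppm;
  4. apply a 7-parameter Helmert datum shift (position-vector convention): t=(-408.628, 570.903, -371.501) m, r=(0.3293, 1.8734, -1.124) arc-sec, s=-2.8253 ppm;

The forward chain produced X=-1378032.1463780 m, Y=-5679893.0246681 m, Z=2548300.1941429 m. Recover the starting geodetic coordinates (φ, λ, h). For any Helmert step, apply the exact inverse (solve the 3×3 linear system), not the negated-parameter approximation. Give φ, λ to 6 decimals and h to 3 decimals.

φ=23.699352°, λ=-103.637075°, h=1429.145 m

start: X=-1378032.1464, Y=-5679893.0247, Z=2548300.1941 m
→ Helmert⁻¹: X=-1377619.6042, Y=-5680483.4149, Z=2548675.4525
→ Helmert⁻¹: X=-1377583.7805, Y=-5680261.3865, Z=2548543.1067
→ Helmert⁻¹: X=-1378038.6967, Y=-5680045.0722, Z=2548255.1825
→ geod (Bowring, a=6378206.400): φ=23.69935200°, λ=-103.63707500°, h=1429.1450 m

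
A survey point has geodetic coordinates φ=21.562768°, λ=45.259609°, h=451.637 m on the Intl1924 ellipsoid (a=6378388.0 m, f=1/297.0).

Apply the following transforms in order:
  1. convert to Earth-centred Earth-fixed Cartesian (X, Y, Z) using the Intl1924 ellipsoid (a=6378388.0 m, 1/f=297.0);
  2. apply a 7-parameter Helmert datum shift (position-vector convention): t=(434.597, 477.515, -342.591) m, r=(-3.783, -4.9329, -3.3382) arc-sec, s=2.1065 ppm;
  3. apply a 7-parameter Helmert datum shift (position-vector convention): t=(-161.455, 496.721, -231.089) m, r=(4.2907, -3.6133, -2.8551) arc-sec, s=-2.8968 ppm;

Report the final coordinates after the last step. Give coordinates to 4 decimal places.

X=4178001.1919 m, Y=4216572.1897 m, Z=2329259.6176 m

start: φ=21.562768°, λ=45.259609°, h=451.637 m
→ ECEF (a=6378388.000, f=1/297.0): X=4177701.2843, Y=4215732.4599, Z=2329651.6488
→ Helmert 7p (PV): X=4178157.1948, Y=4216193.9702, Z=2329336.5579
→ Helmert 7p (PV): X=4178001.1919, Y=4216572.1897, Z=2329259.6176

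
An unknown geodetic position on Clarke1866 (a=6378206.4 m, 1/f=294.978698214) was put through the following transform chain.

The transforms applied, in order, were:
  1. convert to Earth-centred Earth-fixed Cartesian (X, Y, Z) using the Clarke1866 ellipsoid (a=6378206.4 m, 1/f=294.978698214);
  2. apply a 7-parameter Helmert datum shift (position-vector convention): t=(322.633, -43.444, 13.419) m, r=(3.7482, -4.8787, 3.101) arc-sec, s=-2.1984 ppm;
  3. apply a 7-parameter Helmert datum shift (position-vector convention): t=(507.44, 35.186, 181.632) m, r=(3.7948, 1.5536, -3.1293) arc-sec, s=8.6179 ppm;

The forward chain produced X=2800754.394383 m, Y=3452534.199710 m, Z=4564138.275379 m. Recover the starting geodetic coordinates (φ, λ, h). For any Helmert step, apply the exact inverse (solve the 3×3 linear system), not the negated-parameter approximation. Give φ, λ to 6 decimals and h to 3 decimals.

start: X=2800754.3944, Y=3452534.1997, Z=4564138.2754 m
→ Helmert⁻¹: X=2800136.0667, Y=3452595.7072, Z=4563874.8830
→ Helmert⁻¹: X=2799979.4411, Y=3452687.5777, Z=4563742.5289
→ geod (Bowring, a=6378206.400): φ=45.94741500°, λ=50.95945100°, h=3841.3060 m

φ=45.947415°, λ=50.959451°, h=3841.306 m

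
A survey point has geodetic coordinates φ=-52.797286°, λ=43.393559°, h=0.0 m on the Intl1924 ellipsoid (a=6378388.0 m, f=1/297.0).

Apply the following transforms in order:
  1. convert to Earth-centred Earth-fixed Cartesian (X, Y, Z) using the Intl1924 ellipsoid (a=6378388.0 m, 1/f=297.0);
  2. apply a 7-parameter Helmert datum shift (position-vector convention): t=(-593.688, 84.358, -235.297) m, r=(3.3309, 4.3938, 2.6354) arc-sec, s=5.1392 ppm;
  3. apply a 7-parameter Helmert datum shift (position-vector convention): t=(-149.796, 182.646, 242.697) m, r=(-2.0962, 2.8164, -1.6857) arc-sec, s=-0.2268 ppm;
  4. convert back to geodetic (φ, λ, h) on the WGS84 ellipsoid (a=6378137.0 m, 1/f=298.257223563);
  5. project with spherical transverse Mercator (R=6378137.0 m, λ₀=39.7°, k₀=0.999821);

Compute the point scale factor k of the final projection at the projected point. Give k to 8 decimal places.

start: φ=-52.797286°, λ=43.393559°, h=0.000 m
→ ECEF (a=6378388.000, f=1/297.0): X=2808407.1093, Y=2655180.6065, Z=-5057035.9276
→ Helmert 7p (PV): X=2807686.2052, Y=2655396.1573, Z=-5057314.1602
→ Helmert 7p (PV): X=2807488.4196, Y=2655503.8595, Z=-5057135.6390
→ geod (Bowring, a=6378137.000): φ=-52.80022413°, λ=43.40639932°, h=3.2330 m
→ into tm (λ₀=39.7°): φ=-52.80022413°, λ−λ₀=3.70639932°
scale k = 1.00058549

1.00058549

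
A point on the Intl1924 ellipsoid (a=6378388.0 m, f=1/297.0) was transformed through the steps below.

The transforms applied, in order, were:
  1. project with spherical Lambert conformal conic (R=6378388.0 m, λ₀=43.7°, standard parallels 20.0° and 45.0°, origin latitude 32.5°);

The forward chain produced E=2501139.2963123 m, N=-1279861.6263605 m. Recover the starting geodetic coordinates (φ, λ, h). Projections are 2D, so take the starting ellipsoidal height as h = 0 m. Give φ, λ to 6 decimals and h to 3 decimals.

φ=18.286046°, λ=67.400326°, h=0.000 m

start: E=2501139.2963, N=-1279861.6264 m
→ lcc⁻¹: φ=18.28604600°, λ=67.40032600°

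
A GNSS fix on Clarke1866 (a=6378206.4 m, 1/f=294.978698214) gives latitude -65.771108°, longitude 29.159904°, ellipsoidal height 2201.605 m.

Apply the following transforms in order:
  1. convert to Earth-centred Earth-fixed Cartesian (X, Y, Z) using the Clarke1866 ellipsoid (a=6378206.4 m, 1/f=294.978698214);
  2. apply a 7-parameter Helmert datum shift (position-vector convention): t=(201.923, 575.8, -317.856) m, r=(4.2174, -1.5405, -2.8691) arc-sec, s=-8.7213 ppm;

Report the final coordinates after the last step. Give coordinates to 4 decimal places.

start: φ=-65.771108°, λ=29.159904°, h=2201.605 m
→ ECEF (a=6378206.400, f=1/294.978698214): X=2293022.0072, Y=1279421.6167, Z=-5795337.3663
→ Helmert 7p (PV): X=2293265.0108, Y=1280072.8568, Z=-5795561.3945

X=2293265.0108 m, Y=1280072.8568 m, Z=-5795561.3945 m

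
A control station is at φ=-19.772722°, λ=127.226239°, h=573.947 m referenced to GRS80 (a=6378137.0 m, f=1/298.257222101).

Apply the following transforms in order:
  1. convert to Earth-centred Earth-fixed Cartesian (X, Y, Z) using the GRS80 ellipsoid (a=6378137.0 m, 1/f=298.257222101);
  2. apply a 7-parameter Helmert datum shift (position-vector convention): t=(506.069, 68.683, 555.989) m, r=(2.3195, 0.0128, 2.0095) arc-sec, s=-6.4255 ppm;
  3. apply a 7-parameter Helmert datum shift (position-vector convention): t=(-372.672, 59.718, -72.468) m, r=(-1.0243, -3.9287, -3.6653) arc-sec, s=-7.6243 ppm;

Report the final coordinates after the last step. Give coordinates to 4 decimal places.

X=-3632504.9007 m, Y=4781551.0093 m, Z=-2143756.2599 m

start: φ=-19.772722°, λ=127.226239°, h=573.947 m
→ ECEF (a=6378137.000, f=1/298.257222101): X=-3632768.4127, Y=4781447.1662, Z=-2144230.9683
→ Helmert 7p (PV): X=-3632285.7166, Y=4781473.8469, Z=-2143607.2079
→ Helmert 7p (PV): X=-3632504.9007, Y=4781551.0093, Z=-2143756.2599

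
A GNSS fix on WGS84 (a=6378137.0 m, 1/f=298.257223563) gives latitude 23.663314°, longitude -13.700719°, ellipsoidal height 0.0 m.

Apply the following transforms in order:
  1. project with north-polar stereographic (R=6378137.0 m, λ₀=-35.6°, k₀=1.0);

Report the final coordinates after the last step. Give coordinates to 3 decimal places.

E=3109654.717 m, N=-7735789.598 m

start: φ=23.663314°, λ=-13.700719°, h=0.000 m
→ stereo (R=6378137.0, λ₀=-35.6°): E=3109654.7166, N=-7735789.5979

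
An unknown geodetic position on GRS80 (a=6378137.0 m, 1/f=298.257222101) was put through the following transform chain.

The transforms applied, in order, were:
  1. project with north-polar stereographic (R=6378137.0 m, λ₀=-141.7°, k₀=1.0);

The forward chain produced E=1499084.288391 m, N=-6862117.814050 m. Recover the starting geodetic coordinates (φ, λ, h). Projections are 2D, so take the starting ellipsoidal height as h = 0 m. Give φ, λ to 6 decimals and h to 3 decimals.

start: E=1499084.2884, N=-6862117.8140 m
→ stereo⁻¹: φ=32.32323700°, λ=-129.37688200°

φ=32.323237°, λ=-129.376882°, h=0.000 m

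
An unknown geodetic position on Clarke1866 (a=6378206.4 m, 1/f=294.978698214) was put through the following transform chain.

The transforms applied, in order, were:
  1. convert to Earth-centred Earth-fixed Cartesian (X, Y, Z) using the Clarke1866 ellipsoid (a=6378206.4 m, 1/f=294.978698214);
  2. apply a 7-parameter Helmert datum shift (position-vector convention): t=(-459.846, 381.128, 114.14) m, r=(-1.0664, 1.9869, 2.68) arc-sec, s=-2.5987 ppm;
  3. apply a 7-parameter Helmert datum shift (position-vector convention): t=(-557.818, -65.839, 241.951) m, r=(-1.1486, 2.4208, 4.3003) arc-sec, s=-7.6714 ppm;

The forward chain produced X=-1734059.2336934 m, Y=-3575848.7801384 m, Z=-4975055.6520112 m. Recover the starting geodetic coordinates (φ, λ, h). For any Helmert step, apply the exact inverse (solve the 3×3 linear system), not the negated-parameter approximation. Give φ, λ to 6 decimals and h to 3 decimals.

φ=-51.575538°, λ=-115.856145°, h=2747.365 m

start: X=-1734059.2337, Y=-3575848.7801, Z=-4975055.6520 m
→ Helmert⁻¹: X=-1733530.8701, Y=-3575746.5255, Z=-4975376.0280
→ Helmert⁻¹: X=-1733074.0638, Y=-3576088.7051, Z=-4975538.2807
→ geod (Bowring, a=6378206.400): φ=-51.57553800°, λ=-115.85614500°, h=2747.3650 m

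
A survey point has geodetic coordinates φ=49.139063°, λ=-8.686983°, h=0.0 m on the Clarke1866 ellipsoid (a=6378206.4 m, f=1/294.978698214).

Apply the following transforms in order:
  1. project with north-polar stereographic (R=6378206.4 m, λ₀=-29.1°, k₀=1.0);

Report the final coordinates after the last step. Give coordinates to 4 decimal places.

E=1657353.2144 m, N=-4453391.4094 m

start: φ=49.139063°, λ=-8.686983°, h=0.000 m
→ stereo (R=6378206.4, λ₀=-29.1°): E=1657353.2144, N=-4453391.4094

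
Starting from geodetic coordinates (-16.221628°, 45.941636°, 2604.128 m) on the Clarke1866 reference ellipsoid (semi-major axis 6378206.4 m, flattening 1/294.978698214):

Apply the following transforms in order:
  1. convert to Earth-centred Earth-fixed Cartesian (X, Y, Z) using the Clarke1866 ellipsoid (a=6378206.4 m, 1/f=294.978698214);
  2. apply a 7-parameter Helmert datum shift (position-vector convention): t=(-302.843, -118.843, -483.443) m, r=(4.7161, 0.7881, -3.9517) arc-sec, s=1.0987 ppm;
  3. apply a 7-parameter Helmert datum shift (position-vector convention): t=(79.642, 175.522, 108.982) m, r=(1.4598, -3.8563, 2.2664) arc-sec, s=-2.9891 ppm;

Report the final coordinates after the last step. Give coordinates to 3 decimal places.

X=4261462.253 m, Y=4404128.171 m, Z=-1771085.466 m

start: φ=-16.221628°, λ=45.941636°, h=2604.128 m
→ ECEF (a=6378206.400, f=1/294.978698214): X=4261631.1740, Y=4404061.6130, Z=-1770909.6056
→ Helmert 7p (PV): X=4261410.6217, Y=4403906.4534, Z=-1771310.5813
→ Helmert 7p (PV): X=4261462.2528, Y=4404128.1712, Z=-1771085.4664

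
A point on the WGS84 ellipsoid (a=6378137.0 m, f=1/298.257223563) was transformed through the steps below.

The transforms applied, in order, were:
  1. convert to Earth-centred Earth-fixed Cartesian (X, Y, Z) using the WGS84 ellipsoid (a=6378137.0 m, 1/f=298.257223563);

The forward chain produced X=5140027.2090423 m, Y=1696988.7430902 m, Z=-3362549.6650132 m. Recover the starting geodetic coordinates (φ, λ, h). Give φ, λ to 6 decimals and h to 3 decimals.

φ=-32.021662°, λ=18.270728°, h=153.574 m

start: X=5140027.2090, Y=1696988.7431, Z=-3362549.6650 m
→ geod (Bowring, a=6378137.000): φ=-32.02166200°, λ=18.27072800°, h=153.5740 m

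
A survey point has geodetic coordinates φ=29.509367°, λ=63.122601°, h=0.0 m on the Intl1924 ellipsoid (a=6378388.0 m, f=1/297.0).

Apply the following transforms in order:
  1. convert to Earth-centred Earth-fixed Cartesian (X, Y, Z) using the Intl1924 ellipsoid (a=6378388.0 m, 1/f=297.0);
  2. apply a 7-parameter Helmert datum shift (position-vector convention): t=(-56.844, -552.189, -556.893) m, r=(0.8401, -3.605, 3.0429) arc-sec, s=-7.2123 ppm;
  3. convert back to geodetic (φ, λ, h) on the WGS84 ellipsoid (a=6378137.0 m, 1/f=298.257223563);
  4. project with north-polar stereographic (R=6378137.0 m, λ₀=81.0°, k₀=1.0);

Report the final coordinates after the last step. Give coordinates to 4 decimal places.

E=-2283468.8071 m, N=-7078979.0855 m

start: φ=29.509367°, λ=63.122601°, h=0.000 m
→ ECEF (a=6378388.000, f=1/297.0): X=2511539.8658, Y=4955359.1462, Z=3123203.0502
→ Helmert 7p (PV): X=2511337.2194, Y=4954795.5481, Z=3122687.7095
→ geod (Bowring, a=6378137.000): φ=29.50725629°, λ=63.12183734°, h=-542.1757 m
→ stereo (R=6378137.0, λ₀=81.0°): E=-2283468.8071, N=-7078979.0855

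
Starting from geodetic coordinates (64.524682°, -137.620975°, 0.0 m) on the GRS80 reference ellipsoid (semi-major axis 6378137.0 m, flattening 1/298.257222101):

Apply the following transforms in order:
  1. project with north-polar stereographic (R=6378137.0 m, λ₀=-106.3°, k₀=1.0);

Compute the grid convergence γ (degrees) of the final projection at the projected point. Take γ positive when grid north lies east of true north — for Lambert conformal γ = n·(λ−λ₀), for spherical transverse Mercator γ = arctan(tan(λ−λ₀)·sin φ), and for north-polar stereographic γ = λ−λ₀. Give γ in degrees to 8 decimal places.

start: φ=64.524682°, λ=-137.620975°, h=0.000 m
→ into stereo (λ₀=-106.3°): φ=64.52468200°, λ−λ₀=-31.32097500°
convergence γ = -31.32097500°

-31.32097500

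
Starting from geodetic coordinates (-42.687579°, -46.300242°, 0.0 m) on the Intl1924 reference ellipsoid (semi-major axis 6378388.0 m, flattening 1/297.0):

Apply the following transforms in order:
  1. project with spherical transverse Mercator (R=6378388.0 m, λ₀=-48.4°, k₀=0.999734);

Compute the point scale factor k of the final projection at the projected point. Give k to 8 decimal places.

1.00009677

start: φ=-42.687579°, λ=-46.300242°, h=0.000 m
→ into tm (λ₀=-48.4°): φ=-42.68757900°, λ−λ₀=2.09975800°
scale k = 1.00009677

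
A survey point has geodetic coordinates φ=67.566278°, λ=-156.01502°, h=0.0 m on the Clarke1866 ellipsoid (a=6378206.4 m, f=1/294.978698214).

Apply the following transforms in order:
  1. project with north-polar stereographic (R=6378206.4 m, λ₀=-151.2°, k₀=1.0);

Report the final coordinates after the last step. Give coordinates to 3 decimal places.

start: φ=67.566278°, λ=-156.015020°, h=0.000 m
→ stereo (R=6378206.4, λ₀=-151.2°): E=-212343.9473, N=-2520811.3837

E=-212343.947 m, N=-2520811.384 m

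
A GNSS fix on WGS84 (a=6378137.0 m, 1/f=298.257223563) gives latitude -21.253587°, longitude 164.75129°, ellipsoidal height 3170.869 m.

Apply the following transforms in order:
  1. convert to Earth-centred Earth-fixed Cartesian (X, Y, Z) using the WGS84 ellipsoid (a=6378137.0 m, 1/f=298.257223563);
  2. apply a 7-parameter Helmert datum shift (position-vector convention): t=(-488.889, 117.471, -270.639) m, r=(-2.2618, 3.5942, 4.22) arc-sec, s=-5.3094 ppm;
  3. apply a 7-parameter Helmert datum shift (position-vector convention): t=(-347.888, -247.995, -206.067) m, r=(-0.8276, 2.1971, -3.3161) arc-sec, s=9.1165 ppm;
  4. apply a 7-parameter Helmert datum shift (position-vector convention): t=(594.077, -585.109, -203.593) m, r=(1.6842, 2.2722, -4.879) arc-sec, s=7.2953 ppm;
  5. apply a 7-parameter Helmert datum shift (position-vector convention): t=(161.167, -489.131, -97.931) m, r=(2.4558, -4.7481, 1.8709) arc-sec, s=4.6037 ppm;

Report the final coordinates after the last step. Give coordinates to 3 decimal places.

X=-5740616.578 m, Y=1563770.449 m, Z=-2299448.166 m

start: φ=-21.253587°, λ=164.751290°, h=3170.869 m
→ ECEF (a=6378137.000, f=1/298.257223563): X=-5740423.8937, Y=1564880.3321, Z=-2298734.0634
→ Helmert 7p (PV): X=-5740954.3761, Y=1564846.8444, Z=-2298909.6298
→ Helmert 7p (PV): X=-5741353.9312, Y=1564696.1889, Z=-2299081.7812
→ Helmert 7p (PV): X=-5740790.0541, Y=1564277.0748, Z=-2299226.1237
→ Helmert 7p (PV): X=-5740616.5775, Y=1563770.4488, Z=-2299448.1655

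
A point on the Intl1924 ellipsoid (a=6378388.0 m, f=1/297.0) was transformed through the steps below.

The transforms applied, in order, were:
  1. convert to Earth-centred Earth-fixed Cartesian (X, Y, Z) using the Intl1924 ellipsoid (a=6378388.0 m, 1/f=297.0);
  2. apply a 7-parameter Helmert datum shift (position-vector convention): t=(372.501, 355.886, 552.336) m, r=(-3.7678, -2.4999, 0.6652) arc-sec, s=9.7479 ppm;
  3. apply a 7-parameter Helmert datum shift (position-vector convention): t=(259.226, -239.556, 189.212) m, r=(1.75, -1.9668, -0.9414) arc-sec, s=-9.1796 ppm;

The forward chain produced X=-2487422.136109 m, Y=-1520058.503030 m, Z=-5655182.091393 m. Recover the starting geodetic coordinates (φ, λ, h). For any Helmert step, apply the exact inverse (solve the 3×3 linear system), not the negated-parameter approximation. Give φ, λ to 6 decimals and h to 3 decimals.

start: X=-2487422.1361, Y=-1520058.5030, Z=-5655182.0914 m
→ Helmert⁻¹: X=-2487751.1873, Y=-1519892.2343, Z=-5655386.6013
→ Helmert⁻¹: X=-2488172.8854, Y=-1520121.9620, Z=-5655881.4158
→ geod (Bowring, a=6378388.000): φ=-62.88456100°, λ=-148.57761300°, h=1832.5380 m

φ=-62.884561°, λ=-148.577613°, h=1832.538 m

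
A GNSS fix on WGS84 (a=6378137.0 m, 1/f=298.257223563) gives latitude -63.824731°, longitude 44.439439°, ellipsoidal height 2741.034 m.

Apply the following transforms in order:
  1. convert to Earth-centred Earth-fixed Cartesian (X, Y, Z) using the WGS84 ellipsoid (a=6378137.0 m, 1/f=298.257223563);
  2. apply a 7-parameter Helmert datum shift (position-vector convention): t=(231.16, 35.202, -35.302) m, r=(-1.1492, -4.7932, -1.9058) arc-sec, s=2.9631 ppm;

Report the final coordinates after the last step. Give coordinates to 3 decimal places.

X=2015512.430 m, Y=1976065.478 m, Z=-5703599.391 m

start: φ=-63.824731°, λ=44.439439°, h=2741.034 m
→ ECEF (a=6378137.000, f=1/298.257223563): X=2015124.5004, Y=1976074.8167, Z=-5703583.0070
→ Helmert 7p (PV): X=2015512.4304, Y=1976065.4776, Z=-5703599.3912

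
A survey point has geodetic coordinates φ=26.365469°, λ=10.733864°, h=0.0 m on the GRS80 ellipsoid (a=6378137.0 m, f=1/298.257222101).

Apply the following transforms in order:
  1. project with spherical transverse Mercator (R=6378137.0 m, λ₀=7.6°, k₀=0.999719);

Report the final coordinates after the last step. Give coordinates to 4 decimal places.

E=312578.0906 m, N=2937964.6339 m

start: φ=26.365469°, λ=10.733864°, h=0.000 m
→ tm (R=6378137.0, λ₀=7.6°): E=312578.0906, N=2937964.6339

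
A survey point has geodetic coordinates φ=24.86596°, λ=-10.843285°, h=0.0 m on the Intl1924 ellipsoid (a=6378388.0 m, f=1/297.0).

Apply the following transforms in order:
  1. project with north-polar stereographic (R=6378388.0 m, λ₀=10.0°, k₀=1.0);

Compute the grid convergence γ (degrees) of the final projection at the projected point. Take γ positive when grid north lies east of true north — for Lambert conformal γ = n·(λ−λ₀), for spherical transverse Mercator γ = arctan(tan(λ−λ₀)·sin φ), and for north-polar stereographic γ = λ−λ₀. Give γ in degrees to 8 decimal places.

-20.84328500

start: φ=24.865960°, λ=-10.843285°, h=0.000 m
→ into stereo (λ₀=10.0°): φ=24.86596000°, λ−λ₀=-20.84328500°
convergence γ = -20.84328500°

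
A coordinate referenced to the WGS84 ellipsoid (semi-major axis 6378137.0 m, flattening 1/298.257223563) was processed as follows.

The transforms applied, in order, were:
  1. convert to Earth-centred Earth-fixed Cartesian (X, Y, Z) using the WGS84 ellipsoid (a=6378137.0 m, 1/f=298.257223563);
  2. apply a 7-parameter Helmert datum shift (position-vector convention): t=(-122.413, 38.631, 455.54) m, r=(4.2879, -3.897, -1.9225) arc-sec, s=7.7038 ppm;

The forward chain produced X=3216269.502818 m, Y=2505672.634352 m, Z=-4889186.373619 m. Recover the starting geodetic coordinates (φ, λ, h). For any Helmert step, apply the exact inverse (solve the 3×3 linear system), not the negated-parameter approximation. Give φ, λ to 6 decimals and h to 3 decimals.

start: X=3216269.5028, Y=2505672.6344, Z=-4889186.3736 m
→ Helmert⁻¹: X=3216251.4022, Y=2505543.0288, Z=-4889717.0964
→ geod (Bowring, a=6378137.000): φ=-50.36804100°, λ=37.91951300°, h=927.6290 m

φ=-50.368041°, λ=37.919513°, h=927.629 m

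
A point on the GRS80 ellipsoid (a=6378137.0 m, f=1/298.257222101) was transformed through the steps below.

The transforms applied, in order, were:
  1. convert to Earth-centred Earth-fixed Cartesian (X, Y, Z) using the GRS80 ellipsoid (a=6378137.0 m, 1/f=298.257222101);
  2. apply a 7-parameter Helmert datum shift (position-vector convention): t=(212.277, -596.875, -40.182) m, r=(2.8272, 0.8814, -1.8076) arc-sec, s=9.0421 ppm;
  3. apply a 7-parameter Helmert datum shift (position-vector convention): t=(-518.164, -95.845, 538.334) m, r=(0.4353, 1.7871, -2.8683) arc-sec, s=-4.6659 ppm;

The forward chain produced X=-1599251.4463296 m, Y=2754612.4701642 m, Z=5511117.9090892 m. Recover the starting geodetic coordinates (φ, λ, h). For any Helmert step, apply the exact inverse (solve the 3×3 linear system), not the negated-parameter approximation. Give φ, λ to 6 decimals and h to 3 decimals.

φ=60.133379°, λ=120.128867°, h=3043.315 m

start: X=-1599251.4463, Y=2754612.4702, Z=5511117.9091 m
→ Helmert⁻¹: X=-1598826.7929, Y=2754710.5648, Z=5510585.6211
→ Helmert⁻¹: X=-1599072.3052, Y=2755344.0437, Z=5510531.3763
→ geod (Bowring, a=6378137.000): φ=60.13337900°, λ=120.12886700°, h=3043.3150 m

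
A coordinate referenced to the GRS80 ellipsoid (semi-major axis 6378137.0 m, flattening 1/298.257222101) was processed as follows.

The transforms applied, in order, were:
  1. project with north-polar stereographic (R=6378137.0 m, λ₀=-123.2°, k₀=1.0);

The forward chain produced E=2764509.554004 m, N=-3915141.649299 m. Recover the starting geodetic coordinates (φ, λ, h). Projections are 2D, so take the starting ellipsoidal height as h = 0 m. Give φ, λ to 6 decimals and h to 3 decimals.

φ=48.815562°, λ=-87.973811°, h=0.000 m

start: E=2764509.5540, N=-3915141.6493 m
→ stereo⁻¹: φ=48.81556200°, λ=-87.97381100°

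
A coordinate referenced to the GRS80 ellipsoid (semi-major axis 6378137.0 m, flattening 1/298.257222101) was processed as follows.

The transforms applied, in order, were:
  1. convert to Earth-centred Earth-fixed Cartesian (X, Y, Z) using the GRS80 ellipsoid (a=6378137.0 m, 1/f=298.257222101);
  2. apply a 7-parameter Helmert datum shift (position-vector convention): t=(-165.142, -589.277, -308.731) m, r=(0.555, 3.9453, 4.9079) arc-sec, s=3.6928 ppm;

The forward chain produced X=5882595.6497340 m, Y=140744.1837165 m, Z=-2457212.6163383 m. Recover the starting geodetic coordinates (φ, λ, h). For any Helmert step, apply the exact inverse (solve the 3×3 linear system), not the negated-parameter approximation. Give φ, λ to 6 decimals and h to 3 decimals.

φ=-22.797736°, λ=1.374829°, h=1799.724 m

start: X=5882595.6497, Y=140744.1837, Z=-2457212.6163 m
→ Helmert⁻¹: X=5882789.4191, Y=141186.3522, Z=-2456782.6702
→ geod (Bowring, a=6378137.000): φ=-22.79773600°, λ=1.37482900°, h=1799.7240 m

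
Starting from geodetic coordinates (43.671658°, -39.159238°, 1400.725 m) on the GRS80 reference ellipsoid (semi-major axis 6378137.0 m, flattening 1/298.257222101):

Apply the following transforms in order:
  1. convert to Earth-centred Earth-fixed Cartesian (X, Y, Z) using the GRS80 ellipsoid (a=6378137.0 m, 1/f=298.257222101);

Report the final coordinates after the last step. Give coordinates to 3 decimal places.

start: φ=43.671658°, λ=-39.159238°, h=1400.725 m
→ ECEF (a=6378137.000, f=1/298.257222101): X=3583682.0056, Y=-2918536.7608, Z=4382743.5935

X=3583682.006 m, Y=-2918536.761 m, Z=4382743.594 m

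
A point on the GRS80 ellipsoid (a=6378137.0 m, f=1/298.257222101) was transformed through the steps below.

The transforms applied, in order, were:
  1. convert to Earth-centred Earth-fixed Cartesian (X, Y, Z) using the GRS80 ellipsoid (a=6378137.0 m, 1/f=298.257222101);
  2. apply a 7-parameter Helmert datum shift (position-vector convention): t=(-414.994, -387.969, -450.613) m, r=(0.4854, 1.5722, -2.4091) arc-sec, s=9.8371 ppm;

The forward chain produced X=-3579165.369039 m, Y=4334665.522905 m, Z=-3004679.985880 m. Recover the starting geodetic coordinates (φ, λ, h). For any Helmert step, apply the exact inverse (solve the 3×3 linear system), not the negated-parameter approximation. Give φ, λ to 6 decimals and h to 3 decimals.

start: X=-3579165.3690, Y=4334665.5229, Z=-3004679.9859 m
→ Helmert⁻¹: X=-3578742.9027, Y=4334961.9797, Z=-3004237.2997
→ geod (Bowring, a=6378137.000): φ=-28.28191300°, λ=129.54149500°, h=386.4270 m

φ=-28.281913°, λ=129.541495°, h=386.427 m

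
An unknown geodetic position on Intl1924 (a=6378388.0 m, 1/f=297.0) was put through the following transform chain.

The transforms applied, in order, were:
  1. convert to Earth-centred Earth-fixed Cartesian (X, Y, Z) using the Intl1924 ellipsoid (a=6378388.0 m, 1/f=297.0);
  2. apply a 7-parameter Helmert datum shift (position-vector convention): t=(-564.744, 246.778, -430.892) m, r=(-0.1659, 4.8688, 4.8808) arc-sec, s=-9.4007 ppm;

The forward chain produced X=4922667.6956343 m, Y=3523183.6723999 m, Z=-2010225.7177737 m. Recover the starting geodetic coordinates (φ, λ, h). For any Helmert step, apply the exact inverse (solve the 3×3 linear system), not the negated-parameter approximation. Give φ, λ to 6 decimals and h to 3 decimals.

φ=-18.480110°, λ=35.584918°, h=2573.284 m

start: X=4922667.6956, Y=3523183.6724, Z=-2010225.7178 m
→ Helmert⁻¹: X=4923409.5205, Y=3522855.1276, Z=-2009694.6708
→ geod (Bowring, a=6378388.000): φ=-18.48011000°, λ=35.58491800°, h=2573.2840 m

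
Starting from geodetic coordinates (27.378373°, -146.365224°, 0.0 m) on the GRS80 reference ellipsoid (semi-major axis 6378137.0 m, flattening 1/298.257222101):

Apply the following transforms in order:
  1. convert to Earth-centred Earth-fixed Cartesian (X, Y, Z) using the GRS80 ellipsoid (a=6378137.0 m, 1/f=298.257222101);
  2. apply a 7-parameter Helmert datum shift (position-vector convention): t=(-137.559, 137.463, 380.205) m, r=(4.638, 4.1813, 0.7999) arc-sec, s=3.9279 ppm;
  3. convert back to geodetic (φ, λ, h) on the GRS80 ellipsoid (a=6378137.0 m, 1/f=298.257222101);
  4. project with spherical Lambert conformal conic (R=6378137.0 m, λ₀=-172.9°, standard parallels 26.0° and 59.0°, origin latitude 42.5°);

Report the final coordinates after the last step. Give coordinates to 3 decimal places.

start: φ=27.378373°, λ=-146.365224°, h=0.000 m
→ ECEF (a=6378137.000, f=1/298.257222101): X=-4718867.3032, Y=-3139338.0550, Z=2915508.9644
→ Helmert 7p (PV): X=-4718952.1210, Y=-3139296.7804, Z=2915925.6898
→ geod (Bowring, a=6378137.000): φ=27.38151418°, λ=-146.36604632°, h=234.0542 m
→ lcc (R=6378137.0, λ₀=-172.9°): E=2562604.1406, N=-1223785.7130

E=2562604.141 m, N=-1223785.713 m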